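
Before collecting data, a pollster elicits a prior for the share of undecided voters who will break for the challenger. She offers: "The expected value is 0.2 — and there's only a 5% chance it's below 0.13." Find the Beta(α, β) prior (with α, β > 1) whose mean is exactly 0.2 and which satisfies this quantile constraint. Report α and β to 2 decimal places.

α ≈ 15.33, β ≈ 61.31

With mean 0.2 fixed, write α = 0.2s, β = 0.8s where s = α+β.
Need P(θ < 0.13) = 0.05 under Beta(0.2s, 0.8s). Normal approximation: (q−m)/√(m(1−m)/s) ≈ z_{0.05} = -1.64, so s ≈ 0.2·0.8·(-1.64)²/(0.13−0.2)² = 88.3.
At s = 88.3: P(θ<0.13) ≈ 0.038. Adjusting to match 0.05 gives s ≈ 76.64.
So α = 0.2·76.64 ≈ 15.33, β = 0.8·76.64 ≈ 61.31.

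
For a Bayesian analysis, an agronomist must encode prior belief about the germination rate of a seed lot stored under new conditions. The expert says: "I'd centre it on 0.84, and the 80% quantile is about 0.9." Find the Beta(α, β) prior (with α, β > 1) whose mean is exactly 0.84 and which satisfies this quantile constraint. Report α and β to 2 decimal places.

With mean 0.84 fixed, write α = 0.84s, β = 0.16s where s = α+β.
Need P(θ < 0.9) = 0.8 under Beta(0.84s, 0.16s). Normal approximation: (q−m)/√(m(1−m)/s) ≈ z_{0.8} = 0.842, so s ≈ 0.84·0.16·(0.842)²/(0.9−0.84)² = 26.4.
At s = 26.4: P(θ<0.9) ≈ 0.794. Adjusting to match 0.8 gives s ≈ 27.41.
So α = 0.84·27.41 ≈ 23.02, β = 0.16·27.41 ≈ 4.39.

α ≈ 23.02, β ≈ 4.39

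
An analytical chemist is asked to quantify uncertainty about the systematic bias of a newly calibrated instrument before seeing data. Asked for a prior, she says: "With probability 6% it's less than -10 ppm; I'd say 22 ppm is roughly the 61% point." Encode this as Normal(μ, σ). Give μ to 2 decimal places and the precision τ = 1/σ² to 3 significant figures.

The p-quantile of Normal(μ,σ) is μ + z_p·σ, with z_{0.06} = -1.555 and z_{0.61} = 0.2793.
Eliminate σ: μ = (z₂·x₁ − z₁·x₂)/(z₂ − z₁) = (0.2793·-10 − (-1.555)·22)/1.834 = 17.13.
Then σ = (x₂ − x₁)/(z₂ − z₁) = (22 − -10)/1.834 = 17.45.
Precision τ = 1/σ² = 1/17.45² = 0.00329.

μ = 17.13, τ = 0.00329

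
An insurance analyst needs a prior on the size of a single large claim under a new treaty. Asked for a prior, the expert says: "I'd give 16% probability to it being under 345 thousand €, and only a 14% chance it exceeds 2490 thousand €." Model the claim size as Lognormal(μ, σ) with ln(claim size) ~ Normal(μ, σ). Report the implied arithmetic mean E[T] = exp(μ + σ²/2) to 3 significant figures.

E[T] ≈ 1400 thousand €

If T ~ Lognormal(μ,σ) then ln T ~ Normal(μ,σ), so the p-quantile of ln T is μ + z_p·σ.
ln(345) = 5.844 and ln(2490) = 7.82; z_{0.16} = -0.9945, z_{0.86} = 1.08.
σ = (7.82 − 5.844)/(1.08 − (-0.9945)) = 0.953.
μ = 5.844 − (-0.9945)·0.953 = 6.791.
E[T] = exp(μ + σ²/2) = exp(6.791 + 0.4538) = 1400 thousand €.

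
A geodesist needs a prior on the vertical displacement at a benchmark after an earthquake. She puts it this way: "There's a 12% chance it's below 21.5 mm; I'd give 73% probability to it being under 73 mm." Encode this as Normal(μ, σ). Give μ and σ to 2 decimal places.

μ = 55.35, σ = 28.81

The p-quantile of Normal(μ,σ) is μ + z_p·σ, with z_{0.12} = -1.175 and z_{0.73} = 0.6128.
Eliminate σ: μ = (z₂·x₁ − z₁·x₂)/(z₂ − z₁) = (0.6128·21.5 − (-1.175)·73)/1.788 = 55.35.
Then σ = (x₂ − x₁)/(z₂ − z₁) = (73 − 21.5)/1.788 = 28.81.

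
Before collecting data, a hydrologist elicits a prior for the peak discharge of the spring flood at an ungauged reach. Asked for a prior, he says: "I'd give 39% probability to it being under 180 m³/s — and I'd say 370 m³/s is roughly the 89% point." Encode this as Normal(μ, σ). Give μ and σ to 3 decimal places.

μ = 215.243, σ = 126.175

For Normal(μ,σ), the p-quantile is μ + z_p·σ. Here z_{0.39} = -0.2793, z_{0.89} = 1.227.
So 180 = μ − 0.2793σ and 370 = μ + 1.227σ.
Subtracting: σ = (370 − 180)/(1.227 − (-0.2793)) = 126.175.
Then μ = 180 − (-0.2793)·126.175 = 215.243.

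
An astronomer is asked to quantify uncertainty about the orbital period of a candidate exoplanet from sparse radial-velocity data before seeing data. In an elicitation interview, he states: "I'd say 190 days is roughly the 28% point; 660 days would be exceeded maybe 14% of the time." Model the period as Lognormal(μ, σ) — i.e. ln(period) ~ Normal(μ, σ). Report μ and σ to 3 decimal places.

If T ~ Lognormal(μ,σ) then ln T ~ Normal(μ,σ), so the p-quantile of ln T is μ + z_p·σ.
ln(190) = 5.247 and ln(660) = 6.492; z_{0.28} = -0.5828, z_{0.86} = 1.08.
σ = (6.492 − 5.247)/(1.08 − (-0.5828)) = 0.749.
μ = 5.247 − (-0.5828)·0.749 = 5.683.

μ ≈ 5.683, σ ≈ 0.749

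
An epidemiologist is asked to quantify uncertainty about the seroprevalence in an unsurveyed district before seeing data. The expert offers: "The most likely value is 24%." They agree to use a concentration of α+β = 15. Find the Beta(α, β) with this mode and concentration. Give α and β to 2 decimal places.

α = 4.12, β = 10.88

For α,β > 1 the Beta mode is (α−1)/(α+β−2). With α+β = 15, the mode is (α−1)/13.
Set (α−1)/13 = 0.24 → α = 1 + 0.24·13 = 4.12.
β = 15 − α = 10.88.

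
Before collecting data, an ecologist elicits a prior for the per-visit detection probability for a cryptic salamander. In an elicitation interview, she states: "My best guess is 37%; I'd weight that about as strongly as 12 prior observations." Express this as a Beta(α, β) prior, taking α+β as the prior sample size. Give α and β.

α = 4.44, β = 7.56

Under the effective-sample-size interpretation, Beta(α, β) has prior mean α/(α+β) and prior sample size α+β.
So α+β = 12 and α/(α+β) = 0.37, giving α = 0.37·12 = 4.44 and β = 12 − 4.44 = 7.56.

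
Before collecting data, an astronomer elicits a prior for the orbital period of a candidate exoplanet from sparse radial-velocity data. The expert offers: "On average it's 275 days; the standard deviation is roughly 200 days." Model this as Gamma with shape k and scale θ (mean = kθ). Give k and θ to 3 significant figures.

For Gamma(k, scale θ): mean = kθ, variance = kθ², so CV = 1/√k.
CV = SD/mean = 200/275 = 0.7273, hence k = 1/CV² = 1.89.
Then θ = mean/k = 275/1.89 = 145.

k ≈ 1.89, θ ≈ 145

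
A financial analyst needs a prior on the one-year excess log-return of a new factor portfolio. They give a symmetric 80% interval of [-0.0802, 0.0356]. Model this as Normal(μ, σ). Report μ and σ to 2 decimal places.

μ = -0.02, σ = 0.05

A symmetric 80% interval runs μ ± z·σ with z = 1.282.
Half-width = 0.0579, so σ = 0.0579/1.282 = 0.05.
μ is the interval midpoint, -0.02.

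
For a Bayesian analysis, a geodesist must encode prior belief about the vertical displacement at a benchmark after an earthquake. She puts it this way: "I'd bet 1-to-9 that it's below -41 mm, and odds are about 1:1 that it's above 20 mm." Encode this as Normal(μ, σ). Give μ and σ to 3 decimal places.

The p-quantile of Normal(μ,σ) is μ + z_p·σ, with z_{0.1} = -1.282 and z_{0.5} = 0.
Eliminate σ: μ = (z₂·x₁ − z₁·x₂)/(z₂ − z₁) = (0·-41 − (-1.282)·20)/1.282 = 20.000.
Then σ = (x₂ − x₁)/(z₂ − z₁) = (20 − -41)/1.282 = 47.599.

μ = 20.000, σ = 47.599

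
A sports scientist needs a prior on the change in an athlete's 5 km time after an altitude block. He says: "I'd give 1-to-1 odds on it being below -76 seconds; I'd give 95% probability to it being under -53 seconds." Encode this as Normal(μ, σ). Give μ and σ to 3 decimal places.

For Normal(μ,σ), the p-quantile is μ + z_p·σ. Here z_{0.5} = 0, z_{0.95} = 1.645.
So -76 = μ + 0σ and -53 = μ + 1.645σ.
Subtracting: σ = (-53 − -76)/(1.645 − (0)) = 13.983.
Then μ = -76 − (0)·13.983 = -76.000.

μ = -76.000, σ = 13.983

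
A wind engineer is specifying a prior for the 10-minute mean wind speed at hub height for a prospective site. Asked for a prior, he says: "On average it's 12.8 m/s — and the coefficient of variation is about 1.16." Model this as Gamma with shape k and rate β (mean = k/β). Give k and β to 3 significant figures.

For Gamma(k, rate β): mean = k/β, variance = k/β², so CV = 1/√k.
CV = 1.16, hence k = 1/CV² = 0.743.
Then β = k/mean = 0.743/12.8 = 0.0581.

k ≈ 0.743, β ≈ 0.0581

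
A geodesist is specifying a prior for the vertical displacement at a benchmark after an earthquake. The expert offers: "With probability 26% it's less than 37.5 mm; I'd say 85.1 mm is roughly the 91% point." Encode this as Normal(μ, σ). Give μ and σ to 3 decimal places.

The p-quantile of Normal(μ,σ) is μ + z_p·σ, with z_{0.26} = -0.6433 and z_{0.91} = 1.341.
Eliminate σ: μ = (z₂·x₁ − z₁·x₂)/(z₂ − z₁) = (1.341·37.5 − (-0.6433)·85.1)/1.984 = 52.934.
Then σ = (x₂ − x₁)/(z₂ − z₁) = (85.1 − 37.5)/1.984 = 23.991.

μ = 52.934, σ = 23.991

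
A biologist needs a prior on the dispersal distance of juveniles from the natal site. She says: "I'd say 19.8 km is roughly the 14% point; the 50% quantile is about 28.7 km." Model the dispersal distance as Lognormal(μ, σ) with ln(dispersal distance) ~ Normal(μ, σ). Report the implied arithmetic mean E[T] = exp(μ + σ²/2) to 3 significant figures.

If T ~ Lognormal(μ,σ) then ln T ~ Normal(μ,σ), so the p-quantile of ln T is μ + z_p·σ.
ln(19.8) = 2.986 and ln(28.7) = 3.357; z_{0.14} = -1.08, z_{0.5} = 0.
σ = (3.357 − 2.986)/(0 − (-1.08)) = 0.344.
μ = 2.986 − (-1.08)·0.344 = 3.357.
E[T] = exp(μ + σ²/2) = exp(3.357 + 0.0590) = 30.4 km.

E[T] ≈ 30.4 km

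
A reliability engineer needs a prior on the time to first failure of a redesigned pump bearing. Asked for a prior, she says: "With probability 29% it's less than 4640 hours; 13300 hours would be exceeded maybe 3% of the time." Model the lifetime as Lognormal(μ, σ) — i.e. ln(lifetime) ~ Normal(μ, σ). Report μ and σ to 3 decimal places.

If T ~ Lognormal(μ,σ) then ln T ~ Normal(μ,σ), so the p-quantile of ln T is μ + z_p·σ.
ln(4640) = 8.442 and ln(13300) = 9.496; z_{0.29} = -0.5534, z_{0.97} = 1.881.
σ = (9.496 − 8.442)/(1.881 − (-0.5534)) = 0.433.
μ = 8.442 − (-0.5534)·0.433 = 8.682.

μ ≈ 8.682, σ ≈ 0.433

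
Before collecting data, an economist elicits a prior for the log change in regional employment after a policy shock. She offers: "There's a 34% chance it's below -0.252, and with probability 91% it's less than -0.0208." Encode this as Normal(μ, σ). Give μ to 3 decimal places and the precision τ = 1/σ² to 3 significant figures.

The p-quantile of Normal(μ,σ) is μ + z_p·σ, with z_{0.34} = -0.4125 and z_{0.91} = 1.341.
Eliminate σ: μ = (z₂·x₁ − z₁·x₂)/(z₂ − z₁) = (1.341·-0.252 − (-0.4125)·-0.0208)/1.753 = -0.198.
Then σ = (x₂ − x₁)/(z₂ − z₁) = (-0.0208 − -0.252)/1.753 = 0.132.
Precision τ = 1/σ² = 1/0.1319² = 57.5.

μ = -0.198, τ = 57.5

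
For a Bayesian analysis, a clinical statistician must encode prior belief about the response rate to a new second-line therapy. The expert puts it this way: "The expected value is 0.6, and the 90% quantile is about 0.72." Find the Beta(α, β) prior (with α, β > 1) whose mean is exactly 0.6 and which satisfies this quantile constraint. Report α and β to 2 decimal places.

α ≈ 15.73, β ≈ 10.49

With mean 0.6 fixed, write α = 0.6s, β = 0.4s where s = α+β.
Need P(θ < 0.72) = 0.9 under Beta(0.6s, 0.4s). Normal approximation: (q−m)/√(m(1−m)/s) ≈ z_{0.9} = 1.28, so s ≈ 0.6·0.4·(1.28)²/(0.72−0.6)² = 27.4.
At s = 27.4: P(θ<0.72) ≈ 0.905. Adjusting to match 0.9 gives s ≈ 26.21.
So α = 0.6·26.21 ≈ 15.73, β = 0.4·26.21 ≈ 10.49.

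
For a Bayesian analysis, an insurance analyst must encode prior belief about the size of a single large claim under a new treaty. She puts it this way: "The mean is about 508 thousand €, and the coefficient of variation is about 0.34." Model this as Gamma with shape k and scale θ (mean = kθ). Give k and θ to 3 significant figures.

k ≈ 8.65, θ ≈ 58.7

For Gamma(k, scale θ): mean = kθ, variance = kθ², so CV = 1/√k.
CV = 0.34, hence k = 1/CV² = 8.65.
Then θ = mean/k = 508/8.65 = 58.7.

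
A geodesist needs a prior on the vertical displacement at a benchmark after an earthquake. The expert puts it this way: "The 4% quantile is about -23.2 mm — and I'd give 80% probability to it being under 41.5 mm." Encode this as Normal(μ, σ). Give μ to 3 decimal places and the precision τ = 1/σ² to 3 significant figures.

For Normal(μ,σ), the p-quantile is μ + z_p·σ. Here z_{0.04} = -1.751, z_{0.8} = 0.8416.
So -23.2 = μ − 1.751σ and 41.5 = μ + 0.8416σ.
Subtracting: σ = (41.5 − -23.2)/(0.8416 − (-1.751)) = 24.958.
Then μ = -23.2 − (-1.751)·24.958 = 20.494.
Precision τ = 1/σ² = 1/24.96² = 0.00161.

μ = 20.494, τ = 0.00161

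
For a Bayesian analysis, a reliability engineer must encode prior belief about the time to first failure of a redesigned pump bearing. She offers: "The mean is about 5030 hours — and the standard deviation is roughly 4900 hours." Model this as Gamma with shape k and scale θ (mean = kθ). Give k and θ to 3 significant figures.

k ≈ 1.05, θ ≈ 4770

For Gamma(k, scale θ): mean = kθ, variance = kθ², so CV = 1/√k.
CV = SD/mean = 4900/5030 = 0.9742, hence k = 1/CV² = 1.05.
Then θ = mean/k = 5030/1.05 = 4770.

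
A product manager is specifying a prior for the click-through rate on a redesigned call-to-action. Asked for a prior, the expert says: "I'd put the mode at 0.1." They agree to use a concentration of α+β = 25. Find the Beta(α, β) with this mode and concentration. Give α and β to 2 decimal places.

α = 3.30, β = 21.70

For α,β > 1 the Beta mode is (α−1)/(α+β−2). With α+β = 25, the mode is (α−1)/23.
Set (α−1)/23 = 0.1 → α = 1 + 0.1·23 = 3.30.
β = 25 − α = 21.70.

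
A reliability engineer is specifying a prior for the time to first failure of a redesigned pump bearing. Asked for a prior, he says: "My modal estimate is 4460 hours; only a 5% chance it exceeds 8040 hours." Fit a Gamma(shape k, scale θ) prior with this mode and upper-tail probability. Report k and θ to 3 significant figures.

Gamma(k,θ) with k>1 has mode (k−1)θ, so θ = 4460/(k−1).
Need P(X < 8040) = 0.95 with θ tied to k this way. Start at k = 2, θ = 4460: P(X<8040) ≈ 0.538.
Too low — raise k to concentrate. Iterating converges to k ≈ 9.03.
Then θ = 4460/(9.03−1) ≈ 556.

k ≈ 9.03, θ ≈ 556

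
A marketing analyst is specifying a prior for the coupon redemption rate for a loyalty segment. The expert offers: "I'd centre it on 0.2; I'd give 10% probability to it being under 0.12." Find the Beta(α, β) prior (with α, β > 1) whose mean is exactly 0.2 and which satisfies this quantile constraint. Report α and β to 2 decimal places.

α ≈ 7.31, β ≈ 29.22

With mean 0.2 fixed, write α = 0.2s, β = 0.8s where s = α+β.
Need P(θ < 0.12) = 0.1 under Beta(0.2s, 0.8s). Normal approximation: (q−m)/√(m(1−m)/s) ≈ z_{0.1} = -1.28, so s ≈ 0.2·0.8·(-1.28)²/(0.12−0.2)² = 41.1.
At s = 41.1: P(θ<0.12) ≈ 0.085. Adjusting to match 0.1 gives s ≈ 36.53.
So α = 0.2·36.53 ≈ 7.31, β = 0.8·36.53 ≈ 29.22.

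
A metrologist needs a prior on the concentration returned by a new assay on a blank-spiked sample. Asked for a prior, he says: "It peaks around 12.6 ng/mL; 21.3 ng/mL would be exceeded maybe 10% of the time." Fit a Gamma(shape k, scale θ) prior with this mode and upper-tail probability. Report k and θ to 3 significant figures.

Gamma(k,θ) with k>1 has mode (k−1)θ, so θ = 12.6/(k−1).
Need P(X < 21.3) = 0.9 with θ tied to k this way. Start at k = 2, θ = 12.6: P(X<21.3) ≈ 0.504.
Too low — raise k to concentrate. Iterating converges to k ≈ 7.86.
Then θ = 12.6/(7.86−1) ≈ 1.84.

k ≈ 7.86, θ ≈ 1.84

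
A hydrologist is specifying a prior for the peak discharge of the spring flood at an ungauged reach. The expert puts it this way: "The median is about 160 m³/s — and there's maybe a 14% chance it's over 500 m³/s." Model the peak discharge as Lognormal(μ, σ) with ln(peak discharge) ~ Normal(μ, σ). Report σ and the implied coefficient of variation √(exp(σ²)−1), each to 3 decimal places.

σ ≈ 1.055, CV ≈ 1.429

If T ~ Lognormal(μ,σ) then ln T ~ Normal(μ,σ), so the p-quantile of ln T is μ + z_p·σ.
ln(160) = 5.075 and ln(500) = 6.215; z_{0.5} = 0, z_{0.86} = 1.08.
σ = (6.215 − 5.075)/(1.08 − (0)) = 1.055.
μ = 5.075 − (0)·1.055 = 5.075.
CV = √(exp(σ²)−1) = √(exp(1.1124)−1) = 1.429.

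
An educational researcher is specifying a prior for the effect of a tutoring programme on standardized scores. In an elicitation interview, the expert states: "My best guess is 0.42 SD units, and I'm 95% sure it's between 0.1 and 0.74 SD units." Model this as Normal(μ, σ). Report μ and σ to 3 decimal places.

A symmetric 95% interval runs μ ± z·σ with z = 1.96.
Half-width = 0.32, so σ = 0.32/1.96 = 0.163.
μ is the stated best guess, 0.420.

μ = 0.420, σ = 0.163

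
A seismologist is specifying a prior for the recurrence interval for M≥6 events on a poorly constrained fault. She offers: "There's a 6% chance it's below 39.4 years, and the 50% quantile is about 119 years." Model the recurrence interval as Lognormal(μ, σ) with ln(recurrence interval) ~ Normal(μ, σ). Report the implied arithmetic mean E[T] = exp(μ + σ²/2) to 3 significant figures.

If T ~ Lognormal(μ,σ) then ln T ~ Normal(μ,σ), so the p-quantile of ln T is μ + z_p·σ.
ln(39.4) = 3.674 and ln(119) = 4.779; z_{0.06} = -1.555, z_{0.5} = 0.
σ = (4.779 − 3.674)/(0 − (-1.555)) = 0.711.
μ = 3.674 − (-1.555)·0.711 = 4.779.
E[T] = exp(μ + σ²/2) = exp(4.779 + 0.2527) = 153 years.

E[T] ≈ 153 years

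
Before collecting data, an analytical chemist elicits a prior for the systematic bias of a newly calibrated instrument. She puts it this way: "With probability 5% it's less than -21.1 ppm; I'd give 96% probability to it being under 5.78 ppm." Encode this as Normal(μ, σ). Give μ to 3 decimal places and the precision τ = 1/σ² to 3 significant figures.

μ = -8.079, τ = 0.016

The p-quantile of Normal(μ,σ) is μ + z_p·σ, with z_{0.05} = -1.645 and z_{0.96} = 1.751.
Eliminate σ: μ = (z₂·x₁ − z₁·x₂)/(z₂ − z₁) = (1.751·-21.1 − (-1.645)·5.78)/3.396 = -8.079.
Then σ = (x₂ − x₁)/(z₂ − z₁) = (5.78 − -21.1)/3.396 = 7.916.
Precision τ = 1/σ² = 1/7.916² = 0.016.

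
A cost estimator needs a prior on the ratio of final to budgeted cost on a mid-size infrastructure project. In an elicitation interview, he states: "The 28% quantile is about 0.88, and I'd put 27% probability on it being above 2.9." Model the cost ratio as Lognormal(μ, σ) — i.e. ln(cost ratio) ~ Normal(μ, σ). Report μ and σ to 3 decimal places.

If T ~ Lognormal(μ,σ) then ln T ~ Normal(μ,σ), so the p-quantile of ln T is μ + z_p·σ.
ln(0.88) = -0.1278 and ln(2.9) = 1.065; z_{0.28} = -0.5828, z_{0.73} = 0.6128.
σ = (1.065 − -0.1278)/(0.6128 − (-0.5828)) = 0.997.
μ = -0.1278 − (-0.5828)·0.997 = 0.453.

μ ≈ 0.453, σ ≈ 0.997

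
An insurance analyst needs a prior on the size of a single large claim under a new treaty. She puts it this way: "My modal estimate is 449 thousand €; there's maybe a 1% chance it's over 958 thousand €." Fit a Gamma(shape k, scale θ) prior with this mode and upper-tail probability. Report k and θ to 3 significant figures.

k ≈ 9.45, θ ≈ 53.2

Gamma(k,θ) with k>1 has mode (k−1)θ, so θ = 449/(k−1).
Need P(X < 958) = 0.99 with θ tied to k this way. Start at k = 2, θ = 449: P(X<958) ≈ 0.629.
Too low — raise k to concentrate. Iterating converges to k ≈ 9.45.
Then θ = 449/(9.45−1) ≈ 53.2.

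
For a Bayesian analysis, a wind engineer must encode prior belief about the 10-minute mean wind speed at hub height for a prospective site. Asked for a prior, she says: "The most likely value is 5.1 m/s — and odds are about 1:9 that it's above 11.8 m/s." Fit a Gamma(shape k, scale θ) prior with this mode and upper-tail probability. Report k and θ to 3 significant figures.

k ≈ 3.73, θ ≈ 1.87

Gamma(k,θ) with k>1 has mode (k−1)θ, so θ = 5.1/(k−1).
Need P(X < 11.8) = 0.9 with θ tied to k this way. Start at k = 2, θ = 5.1: P(X<11.8) ≈ 0.672.
Too low — raise k to concentrate. Iterating converges to k ≈ 3.73.
Then θ = 5.1/(3.73−1) ≈ 1.87.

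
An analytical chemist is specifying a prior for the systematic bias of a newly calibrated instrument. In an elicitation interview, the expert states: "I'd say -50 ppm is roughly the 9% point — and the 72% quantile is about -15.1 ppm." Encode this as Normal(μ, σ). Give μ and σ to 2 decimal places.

For Normal(μ,σ), the p-quantile is μ + z_p·σ. Here z_{0.09} = -1.341, z_{0.72} = 0.5828.
So -50 = μ − 1.341σ and -15.1 = μ + 0.5828σ.
Subtracting: σ = (-15.1 − -50)/(0.5828 − (-1.341)) = 18.14.
Then μ = -50 − (-1.341)·18.14 = -25.67.

μ = -25.67, σ = 18.14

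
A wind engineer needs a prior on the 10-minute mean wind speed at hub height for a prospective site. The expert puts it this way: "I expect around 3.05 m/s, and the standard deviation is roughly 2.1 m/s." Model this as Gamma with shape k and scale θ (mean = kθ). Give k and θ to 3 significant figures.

k ≈ 2.11, θ ≈ 1.45

For Gamma(k, scale θ): mean = kθ, variance = kθ², so CV = 1/√k.
CV = SD/mean = 2.1/3.05 = 0.6885, hence k = 1/CV² = 2.11.
Then θ = mean/k = 3.05/2.11 = 1.45.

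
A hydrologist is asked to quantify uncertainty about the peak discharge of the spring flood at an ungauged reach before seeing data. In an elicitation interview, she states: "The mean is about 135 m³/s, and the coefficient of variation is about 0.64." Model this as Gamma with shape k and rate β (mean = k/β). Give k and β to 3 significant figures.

k ≈ 2.44, β ≈ 0.0181

For Gamma(k, rate β): mean = k/β, variance = k/β², so CV = 1/√k.
CV = 0.64, hence k = 1/CV² = 2.44.
Then β = k/mean = 2.44/135 = 0.0181.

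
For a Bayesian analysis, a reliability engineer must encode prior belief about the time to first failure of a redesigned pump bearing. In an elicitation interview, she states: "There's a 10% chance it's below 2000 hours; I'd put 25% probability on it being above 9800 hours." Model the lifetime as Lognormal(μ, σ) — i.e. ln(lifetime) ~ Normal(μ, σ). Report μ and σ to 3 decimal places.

μ ≈ 8.642, σ ≈ 0.812

If T ~ Lognormal(μ,σ) then ln T ~ Normal(μ,σ), so the p-quantile of ln T is μ + z_p·σ.
ln(2000) = 7.601 and ln(9800) = 9.19; z_{0.1} = -1.282, z_{0.75} = 0.6745.
σ = (9.19 − 7.601)/(0.6745 − (-1.282)) = 0.812.
μ = 7.601 − (-1.282)·0.812 = 8.642.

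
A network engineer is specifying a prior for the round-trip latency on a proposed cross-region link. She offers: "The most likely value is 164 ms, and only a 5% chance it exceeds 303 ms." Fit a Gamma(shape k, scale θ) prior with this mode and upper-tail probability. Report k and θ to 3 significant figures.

Gamma(k,θ) with k>1 has mode (k−1)θ, so θ = 164/(k−1).
Need P(X < 303) = 0.95 with θ tied to k this way. Start at k = 2, θ = 164: P(X<303) ≈ 0.551.
Too low — raise k to concentrate. Iterating converges to k ≈ 8.39.
Then θ = 164/(8.39−1) ≈ 22.2.

k ≈ 8.39, θ ≈ 22.2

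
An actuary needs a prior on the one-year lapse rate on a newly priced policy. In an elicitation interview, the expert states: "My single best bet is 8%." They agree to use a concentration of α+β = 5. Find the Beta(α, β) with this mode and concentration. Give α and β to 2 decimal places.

α = 1.24, β = 3.76

For α,β > 1 the Beta mode is (α−1)/(α+β−2). With α+β = 5, the mode is (α−1)/3.
Set (α−1)/3 = 0.08 → α = 1 + 0.08·3 = 1.24.
β = 5 − α = 3.76.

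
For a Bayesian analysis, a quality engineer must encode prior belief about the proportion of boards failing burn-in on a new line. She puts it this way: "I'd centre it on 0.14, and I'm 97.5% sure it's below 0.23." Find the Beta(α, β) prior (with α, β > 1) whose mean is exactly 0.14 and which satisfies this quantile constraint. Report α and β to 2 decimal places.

α ≈ 9.75, β ≈ 59.89

With mean 0.14 fixed, write α = 0.14s, β = 0.86s where s = α+β.
Need P(θ < 0.23) = 0.975 under Beta(0.14s, 0.86s). Normal approximation: (q−m)/√(m(1−m)/s) ≈ z_{0.975} = 1.96, so s ≈ 0.14·0.86·(1.96)²/(0.23−0.14)² = 57.1.
At s = 57.1: P(θ<0.23) ≈ 0.963. Adjusting to match 0.975 gives s ≈ 69.63.
So α = 0.14·69.63 ≈ 9.75, β = 0.86·69.63 ≈ 59.89.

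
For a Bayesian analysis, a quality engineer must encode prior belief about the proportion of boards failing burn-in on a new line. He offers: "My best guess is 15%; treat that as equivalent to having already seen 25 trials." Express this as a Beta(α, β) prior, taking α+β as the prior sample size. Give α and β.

Under the effective-sample-size interpretation, Beta(α, β) has prior mean α/(α+β) and prior sample size α+β.
So α+β = 25 and α/(α+β) = 0.15, giving α = 0.15·25 = 3.75 and β = 25 − 3.75 = 21.25.

α = 3.75, β = 21.25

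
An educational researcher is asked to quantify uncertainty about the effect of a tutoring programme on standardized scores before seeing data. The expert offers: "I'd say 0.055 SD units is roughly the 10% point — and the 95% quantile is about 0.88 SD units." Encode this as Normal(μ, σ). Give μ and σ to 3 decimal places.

For Normal(μ,σ), the p-quantile is μ + z_p·σ. Here z_{0.1} = -1.282, z_{0.95} = 1.645.
So 0.055 = μ − 1.282σ and 0.88 = μ + 1.645σ.
Subtracting: σ = (0.88 − 0.055)/(1.645 − (-1.282)) = 0.282.
Then μ = 0.055 − (-1.282)·0.282 = 0.416.

μ = 0.416, σ = 0.282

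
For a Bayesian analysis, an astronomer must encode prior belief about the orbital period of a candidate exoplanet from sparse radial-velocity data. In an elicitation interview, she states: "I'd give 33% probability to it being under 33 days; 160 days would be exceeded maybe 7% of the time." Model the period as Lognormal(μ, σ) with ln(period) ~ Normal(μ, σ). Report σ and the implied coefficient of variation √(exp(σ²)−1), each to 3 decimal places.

If T ~ Lognormal(μ,σ) then ln T ~ Normal(μ,σ), so the p-quantile of ln T is μ + z_p·σ.
ln(33) = 3.497 and ln(160) = 5.075; z_{0.33} = -0.4399, z_{0.93} = 1.476.
σ = (5.075 − 3.497)/(1.476 − (-0.4399)) = 0.824.
μ = 3.497 − (-0.4399)·0.824 = 3.859.
CV = √(exp(σ²)−1) = √(exp(0.6791)−1) = 0.986.

σ ≈ 0.824, CV ≈ 0.986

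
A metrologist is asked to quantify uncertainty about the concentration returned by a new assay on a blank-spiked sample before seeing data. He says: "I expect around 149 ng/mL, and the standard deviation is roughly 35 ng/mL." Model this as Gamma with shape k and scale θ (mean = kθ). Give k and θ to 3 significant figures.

k ≈ 18.1, θ ≈ 8.22

For Gamma(k, scale θ): mean = kθ, variance = kθ², so CV = 1/√k.
CV = SD/mean = 35/149 = 0.2349, hence k = 1/CV² = 18.1.
Then θ = mean/k = 149/18.1 = 8.22.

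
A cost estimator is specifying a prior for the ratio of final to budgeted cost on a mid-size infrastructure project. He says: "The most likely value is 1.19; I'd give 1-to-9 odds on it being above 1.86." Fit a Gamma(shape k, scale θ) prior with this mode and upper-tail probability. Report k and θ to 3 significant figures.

k ≈ 10.4, θ ≈ 0.127

Gamma(k,θ) with k>1 has mode (k−1)θ, so θ = 1.19/(k−1).
Need P(X < 1.86) = 0.9 with θ tied to k this way. Start at k = 2, θ = 1.19: P(X<1.86) ≈ 0.463.
Too low — raise k to concentrate. Iterating converges to k ≈ 10.4.
Then θ = 1.19/(10.4−1) ≈ 0.127.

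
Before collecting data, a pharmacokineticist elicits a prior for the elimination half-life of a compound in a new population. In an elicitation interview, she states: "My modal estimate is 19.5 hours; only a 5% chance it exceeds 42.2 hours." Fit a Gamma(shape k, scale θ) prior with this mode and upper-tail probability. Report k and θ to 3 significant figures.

k ≈ 5.62, θ ≈ 4.22

Gamma(k,θ) with k>1 has mode (k−1)θ, so θ = 19.5/(k−1).
Need P(X < 42.2) = 0.95 with θ tied to k this way. Start at k = 2, θ = 19.5: P(X<42.2) ≈ 0.637.
Too low — raise k to concentrate. Iterating converges to k ≈ 5.62.
Then θ = 19.5/(5.62−1) ≈ 4.22.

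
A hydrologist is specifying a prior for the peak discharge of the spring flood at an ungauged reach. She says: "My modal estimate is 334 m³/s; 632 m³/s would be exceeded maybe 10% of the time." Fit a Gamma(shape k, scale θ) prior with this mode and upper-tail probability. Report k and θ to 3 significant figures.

k ≈ 5.7, θ ≈ 71.1

Gamma(k,θ) with k>1 has mode (k−1)θ, so θ = 334/(k−1).
Need P(X < 632) = 0.9 with θ tied to k this way. Start at k = 2, θ = 334: P(X<632) ≈ 0.564.
Too low — raise k to concentrate. Iterating converges to k ≈ 5.7.
Then θ = 334/(5.7−1) ≈ 71.1.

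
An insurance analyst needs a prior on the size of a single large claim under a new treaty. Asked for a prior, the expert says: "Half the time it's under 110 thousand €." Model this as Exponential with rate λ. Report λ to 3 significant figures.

λ ≈ 0.0063

Exponential median = ln 2 / λ, so λ = ln 2 / 110.0 = 0.0063.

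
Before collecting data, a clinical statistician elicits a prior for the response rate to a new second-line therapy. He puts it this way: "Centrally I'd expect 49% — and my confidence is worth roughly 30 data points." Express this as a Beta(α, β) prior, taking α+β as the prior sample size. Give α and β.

α = 14.7, β = 15.3

Under the effective-sample-size interpretation, Beta(α, β) has prior mean α/(α+β) and prior sample size α+β.
So α+β = 30 and α/(α+β) = 0.49, giving α = 0.49·30 = 14.7 and β = 30 − 14.7 = 15.3.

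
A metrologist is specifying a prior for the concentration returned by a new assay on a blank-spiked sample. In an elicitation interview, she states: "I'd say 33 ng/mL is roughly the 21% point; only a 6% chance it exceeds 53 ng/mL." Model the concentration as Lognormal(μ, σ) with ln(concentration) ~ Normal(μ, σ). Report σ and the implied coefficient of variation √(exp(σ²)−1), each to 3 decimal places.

If T ~ Lognormal(μ,σ) then ln T ~ Normal(μ,σ), so the p-quantile of ln T is μ + z_p·σ.
ln(33) = 3.497 and ln(53) = 3.97; z_{0.21} = -0.8064, z_{0.94} = 1.555.
σ = (3.97 − 3.497)/(1.555 − (-0.8064)) = 0.201.
μ = 3.497 − (-0.8064)·0.201 = 3.658.
CV = √(exp(σ²)−1) = √(exp(0.0403)−1) = 0.203.

σ ≈ 0.201, CV ≈ 0.203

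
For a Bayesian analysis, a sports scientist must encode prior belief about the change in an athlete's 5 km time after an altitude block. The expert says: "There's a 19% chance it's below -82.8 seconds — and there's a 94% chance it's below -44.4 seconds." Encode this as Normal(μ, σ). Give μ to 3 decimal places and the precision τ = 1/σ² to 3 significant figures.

μ = -68.942, τ = 0.00401

For Normal(μ,σ), the p-quantile is μ + z_p·σ. Here z_{0.19} = -0.8779, z_{0.94} = 1.555.
So -82.8 = μ − 0.8779σ and -44.4 = μ + 1.555σ.
Subtracting: σ = (-44.4 − -82.8)/(1.555 − (-0.8779)) = 15.785.
Then μ = -82.8 − (-0.8779)·15.785 = -68.942.
Precision τ = 1/σ² = 1/15.79² = 0.00401.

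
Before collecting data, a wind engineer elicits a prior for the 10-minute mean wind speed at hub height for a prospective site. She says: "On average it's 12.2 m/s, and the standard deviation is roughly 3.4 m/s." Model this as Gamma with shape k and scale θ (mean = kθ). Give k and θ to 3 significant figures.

For Gamma(k, scale θ): mean = kθ, variance = kθ², so CV = 1/√k.
CV = SD/mean = 3.4/12.2 = 0.2787, hence k = 1/CV² = 12.9.
Then θ = mean/k = 12.2/12.9 = 0.948.

k ≈ 12.9, θ ≈ 0.948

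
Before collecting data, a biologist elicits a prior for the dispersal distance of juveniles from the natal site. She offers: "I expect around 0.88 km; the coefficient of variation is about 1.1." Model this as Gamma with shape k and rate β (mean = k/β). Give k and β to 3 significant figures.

k ≈ 0.826, β ≈ 0.939

For Gamma(k, rate β): mean = k/β, variance = k/β², so CV = 1/√k.
CV = 1.1, hence k = 1/CV² = 0.826.
Then β = k/mean = 0.826/0.88 = 0.939.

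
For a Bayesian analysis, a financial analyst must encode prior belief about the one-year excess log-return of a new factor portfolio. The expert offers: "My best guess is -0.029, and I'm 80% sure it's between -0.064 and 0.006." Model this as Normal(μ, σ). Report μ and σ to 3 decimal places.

μ = -0.029, σ = 0.027

A symmetric 80% interval runs μ ± z·σ with z = 1.282.
Half-width = 0.035, so σ = 0.035/1.282 = 0.027.
μ is the stated best guess, -0.029.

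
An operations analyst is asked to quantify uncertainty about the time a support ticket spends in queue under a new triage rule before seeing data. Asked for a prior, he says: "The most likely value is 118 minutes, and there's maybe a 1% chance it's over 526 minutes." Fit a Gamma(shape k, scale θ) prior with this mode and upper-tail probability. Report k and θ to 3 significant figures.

Gamma(k,θ) with k>1 has mode (k−1)θ, so θ = 118/(k−1).
Need P(X < 526) = 0.99 with θ tied to k this way. Start at k = 2, θ = 118: P(X<526) ≈ 0.937.
Too low — raise k to concentrate. Iterating converges to k ≈ 2.82.
Then θ = 118/(2.82−1) ≈ 65.

k ≈ 2.82, θ ≈ 65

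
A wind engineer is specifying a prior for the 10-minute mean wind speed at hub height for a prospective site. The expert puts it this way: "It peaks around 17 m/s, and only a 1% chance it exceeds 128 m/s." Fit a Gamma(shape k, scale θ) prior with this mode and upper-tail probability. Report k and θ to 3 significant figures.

k ≈ 1.84, θ ≈ 20.2

Gamma(k,θ) with k>1 has mode (k−1)θ, so θ = 17/(k−1).
Need P(X < 128) = 0.99 with θ tied to k this way. Start at k = 2, θ = 17: P(X<128) ≈ 0.995.
Too high — lower k to spread out. Iterating converges to k ≈ 1.84.
Then θ = 17/(1.84−1) ≈ 20.2.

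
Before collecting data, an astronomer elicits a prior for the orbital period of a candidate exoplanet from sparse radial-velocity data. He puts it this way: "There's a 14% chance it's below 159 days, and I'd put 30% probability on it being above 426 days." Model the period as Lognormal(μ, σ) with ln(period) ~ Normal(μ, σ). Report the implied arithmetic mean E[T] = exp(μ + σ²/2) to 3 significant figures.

E[T] ≈ 373 days

If T ~ Lognormal(μ,σ) then ln T ~ Normal(μ,σ), so the p-quantile of ln T is μ + z_p·σ.
ln(159) = 5.069 and ln(426) = 6.054; z_{0.14} = -1.08, z_{0.7} = 0.5244.
σ = (6.054 − 5.069)/(0.5244 − (-1.08)) = 0.614.
μ = 5.069 − (-1.08)·0.614 = 5.732.
E[T] = exp(μ + σ²/2) = exp(5.732 + 0.1886) = 373 days.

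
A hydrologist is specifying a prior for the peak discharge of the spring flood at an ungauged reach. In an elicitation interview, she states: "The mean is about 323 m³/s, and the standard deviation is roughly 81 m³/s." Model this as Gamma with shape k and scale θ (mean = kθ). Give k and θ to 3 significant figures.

For Gamma(k, scale θ): mean = kθ, variance = kθ², so CV = 1/√k.
CV = SD/mean = 81/323 = 0.2508, hence k = 1/CV² = 15.9.
Then θ = mean/k = 323/15.9 = 20.3.

k ≈ 15.9, θ ≈ 20.3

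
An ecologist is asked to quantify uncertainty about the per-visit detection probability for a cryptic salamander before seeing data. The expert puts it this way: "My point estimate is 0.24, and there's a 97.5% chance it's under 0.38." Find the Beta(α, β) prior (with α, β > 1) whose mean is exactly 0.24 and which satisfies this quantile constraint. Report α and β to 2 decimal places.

With mean 0.24 fixed, write α = 0.24s, β = 0.76s where s = α+β.
Need P(θ < 0.38) = 0.975 under Beta(0.24s, 0.76s). Normal approximation: (q−m)/√(m(1−m)/s) ≈ z_{0.975} = 1.96, so s ≈ 0.24·0.76·(1.96)²/(0.38−0.24)² = 35.7.
At s = 35.7: P(θ<0.38) ≈ 0.967. Adjusting to match 0.975 gives s ≈ 41.04.
So α = 0.24·41.04 ≈ 9.85, β = 0.76·41.04 ≈ 31.19.

α ≈ 9.85, β ≈ 31.19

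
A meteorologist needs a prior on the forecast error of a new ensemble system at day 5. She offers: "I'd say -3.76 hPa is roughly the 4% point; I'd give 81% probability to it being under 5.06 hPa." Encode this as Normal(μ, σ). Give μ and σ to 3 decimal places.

For Normal(μ,σ), the p-quantile is μ + z_p·σ. Here z_{0.04} = -1.751, z_{0.81} = 0.8779.
So -3.76 = μ − 1.751σ and 5.06 = μ + 0.8779σ.
Subtracting: σ = (5.06 − -3.76)/(0.8779 − (-1.751)) = 3.355.
Then μ = -3.76 − (-1.751)·3.355 = 2.114.

μ = 2.114, σ = 3.355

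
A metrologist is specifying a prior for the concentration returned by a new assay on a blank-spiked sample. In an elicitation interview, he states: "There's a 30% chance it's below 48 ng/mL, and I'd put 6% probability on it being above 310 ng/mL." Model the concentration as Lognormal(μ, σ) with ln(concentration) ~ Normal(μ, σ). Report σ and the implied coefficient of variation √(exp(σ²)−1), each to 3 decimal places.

σ ≈ 0.897, CV ≈ 1.112

If T ~ Lognormal(μ,σ) then ln T ~ Normal(μ,σ), so the p-quantile of ln T is μ + z_p·σ.
ln(48) = 3.871 and ln(310) = 5.737; z_{0.3} = -0.5244, z_{0.94} = 1.555.
σ = (5.737 − 3.871)/(1.555 − (-0.5244)) = 0.897.
μ = 3.871 − (-0.5244)·0.897 = 4.342.
CV = √(exp(σ²)−1) = √(exp(0.8049)−1) = 1.112.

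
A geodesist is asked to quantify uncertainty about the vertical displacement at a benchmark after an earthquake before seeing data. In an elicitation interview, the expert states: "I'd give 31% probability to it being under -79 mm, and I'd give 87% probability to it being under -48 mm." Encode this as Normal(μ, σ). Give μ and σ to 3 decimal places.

For Normal(μ,σ), the p-quantile is μ + z_p·σ. Here z_{0.31} = -0.4959, z_{0.87} = 1.126.
So -79 = μ − 0.4959σ and -48 = μ + 1.126σ.
Subtracting: σ = (-48 − -79)/(1.126 − (-0.4959)) = 19.109.
Then μ = -79 − (-0.4959)·19.109 = -69.525.

μ = -69.525, σ = 19.109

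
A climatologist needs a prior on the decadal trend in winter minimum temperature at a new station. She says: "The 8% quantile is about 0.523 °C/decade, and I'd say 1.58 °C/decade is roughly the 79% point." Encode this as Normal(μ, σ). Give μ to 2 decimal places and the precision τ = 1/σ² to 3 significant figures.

μ = 1.19, τ = 4.38

For Normal(μ,σ), the p-quantile is μ + z_p·σ. Here z_{0.08} = -1.405, z_{0.79} = 0.8064.
So 0.523 = μ − 1.405σ and 1.58 = μ + 0.8064σ.
Subtracting: σ = (1.58 − 0.523)/(0.8064 − (-1.405)) = 0.48.
Then μ = 0.523 − (-1.405)·0.48 = 1.19.
Precision τ = 1/σ² = 1/0.478² = 4.38.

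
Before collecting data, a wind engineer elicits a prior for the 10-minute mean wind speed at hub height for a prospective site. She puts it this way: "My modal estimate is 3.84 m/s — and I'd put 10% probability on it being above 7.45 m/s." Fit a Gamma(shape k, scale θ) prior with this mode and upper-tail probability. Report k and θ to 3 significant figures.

Gamma(k,θ) with k>1 has mode (k−1)θ, so θ = 3.84/(k−1).
Need P(X < 7.45) = 0.9 with θ tied to k this way. Start at k = 2, θ = 3.84: P(X<7.45) ≈ 0.578.
Too low — raise k to concentrate. Iterating converges to k ≈ 5.36.
Then θ = 3.84/(5.36−1) ≈ 0.881.

k ≈ 5.36, θ ≈ 0.881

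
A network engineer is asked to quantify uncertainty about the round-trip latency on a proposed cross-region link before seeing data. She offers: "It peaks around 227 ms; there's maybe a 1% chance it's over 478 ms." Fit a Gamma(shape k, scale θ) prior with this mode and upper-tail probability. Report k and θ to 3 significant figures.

k ≈ 9.77, θ ≈ 25.9

Gamma(k,θ) with k>1 has mode (k−1)θ, so θ = 227/(k−1).
Need P(X < 478) = 0.99 with θ tied to k this way. Start at k = 2, θ = 227: P(X<478) ≈ 0.622.
Too low — raise k to concentrate. Iterating converges to k ≈ 9.77.
Then θ = 227/(9.77−1) ≈ 25.9.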